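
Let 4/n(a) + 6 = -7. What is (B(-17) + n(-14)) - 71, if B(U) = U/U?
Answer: -914/13 ≈ -70.308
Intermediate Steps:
n(a) = -4/13 (n(a) = 4/(-6 - 7) = 4/(-13) = 4*(-1/13) = -4/13)
B(U) = 1
(B(-17) + n(-14)) - 71 = (1 - 4/13) - 71 = 9/13 - 71 = -914/13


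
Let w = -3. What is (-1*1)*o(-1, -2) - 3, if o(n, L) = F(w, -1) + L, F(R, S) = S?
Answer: 0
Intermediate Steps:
o(n, L) = -1 + L
(-1*1)*o(-1, -2) - 3 = (-1*1)*(-1 - 2) - 3 = -1*(-3) - 3 = 3 - 3 = 0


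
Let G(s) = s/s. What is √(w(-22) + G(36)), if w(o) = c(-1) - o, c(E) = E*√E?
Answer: √(23 - I) ≈ 4.797 - 0.1042*I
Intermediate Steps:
c(E) = E^(3/2)
w(o) = -I - o (w(o) = (-1)^(3/2) - o = -I - o)
G(s) = 1
√(w(-22) + G(36)) = √((-I - 1*(-22)) + 1) = √((-I + 22) + 1) = √((22 - I) + 1) = √(23 - I)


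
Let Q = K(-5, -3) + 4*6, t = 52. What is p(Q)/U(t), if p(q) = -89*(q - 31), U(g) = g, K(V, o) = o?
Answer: 445/26 ≈ 17.115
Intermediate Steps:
Q = 21 (Q = -3 + 4*6 = -3 + 24 = 21)
p(q) = 2759 - 89*q (p(q) = -89*(-31 + q) = 2759 - 89*q)
p(Q)/U(t) = (2759 - 89*21)/52 = (2759 - 1869)*(1/52) = 890*(1/52) = 445/26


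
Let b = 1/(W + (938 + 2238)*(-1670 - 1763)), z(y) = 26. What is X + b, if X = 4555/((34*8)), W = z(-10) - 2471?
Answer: 2922073479/174490448 ≈ 16.746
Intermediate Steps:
W = -2445 (W = 26 - 2471 = -2445)
X = 4555/272 ≈ 16.746
b = -1/10905653 (b = 1/(-2445 + (938 + 2238)*(-1670 - 1763)) = 1/(-2445 + 3176*(-3433)) = 1/(-2445 - 10903208) = 1/(-10905653) = -1/10905653 ≈ -9.1696e-8)
X + b = 4555/272 - 1/10905653 = 2922073479/174490448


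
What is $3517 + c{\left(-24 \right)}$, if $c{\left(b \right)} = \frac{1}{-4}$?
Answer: $\frac{14067}{4} \approx 3516.8$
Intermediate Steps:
$c{\left(b \right)} = - \frac{1}{4}$
$3517 + c{\left(-24 \right)} = 3517 - \frac{1}{4} = \frac{14067}{4}$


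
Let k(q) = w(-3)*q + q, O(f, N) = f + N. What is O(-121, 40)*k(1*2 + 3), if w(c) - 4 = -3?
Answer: -810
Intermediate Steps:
O(f, N) = N + f
w(c) = 1 (w(c) = 4 - 3 = 1)
k(q) = 2*q (k(q) = 1*q + q = q + q = 2*q)
O(-121, 40)*k(1*2 + 3) = (40 - 121)*(2*(1*2 + 3)) = -162*(2 + 3) = -162*5 = -81*10 = -810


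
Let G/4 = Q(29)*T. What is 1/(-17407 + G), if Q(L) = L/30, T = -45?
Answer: -1/17581 ≈ -5.6880e-5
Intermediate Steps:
Q(L) = L/30 (Q(L) = L*(1/30) = L/30)
G = -174 (G = 4*(((1/30)*29)*(-45)) = 4*((29/30)*(-45)) = 4*(-87/2) = -174)
1/(-17407 + G) = 1/(-17407 - 174) = 1/(-17581) = -1/17581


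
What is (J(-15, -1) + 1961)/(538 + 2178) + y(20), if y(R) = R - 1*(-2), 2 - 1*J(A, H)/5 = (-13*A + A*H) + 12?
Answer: 8659/388 ≈ 22.317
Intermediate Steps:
J(A, H) = -50 + 65*A - 5*A*H (J(A, H) = 10 - 5*((-13*A + A*H) + 12) = 10 - 5*(12 - 13*A + A*H) = 10 + (-60 + 65*A - 5*A*H) = -50 + 65*A - 5*A*H)
y(R) = 2 + R (y(R) = R + 2 = 2 + R)
(J(-15, -1) + 1961)/(538 + 2178) + y(20) = ((-50 + 65*(-15) - 5*(-15)*(-1)) + 1961)/(538 + 2178) + (2 + 20) = ((-50 - 975 - 75) + 1961)/2716 + 22 = (-1100 + 1961)*(1/2716) + 22 = 861*(1/2716) + 22 = 123/388 + 22 = 8659/388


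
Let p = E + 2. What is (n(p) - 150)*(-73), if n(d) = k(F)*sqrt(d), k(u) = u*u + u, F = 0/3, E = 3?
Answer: 10950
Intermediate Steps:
F = 0 (F = 0*(1/3) = 0)
p = 5 (p = 3 + 2 = 5)
k(u) = u + u**2 (k(u) = u**2 + u = u + u**2)
n(d) = 0 (n(d) = (0*(1 + 0))*sqrt(d) = (0*1)*sqrt(d) = 0*sqrt(d) = 0)
(n(p) - 150)*(-73) = (0 - 150)*(-73) = -150*(-73) = 10950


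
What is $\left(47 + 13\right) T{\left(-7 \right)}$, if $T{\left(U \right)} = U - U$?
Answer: $0$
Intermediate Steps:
$T{\left(U \right)} = 0$
$\left(47 + 13\right) T{\left(-7 \right)} = \left(47 + 13\right) 0 = 60 \cdot 0 = 0$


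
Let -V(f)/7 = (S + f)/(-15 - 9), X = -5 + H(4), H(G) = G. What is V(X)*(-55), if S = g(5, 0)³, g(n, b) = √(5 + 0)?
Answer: 385/24 - 1925*√5/24 ≈ -163.31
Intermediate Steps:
X = -1 (X = -5 + 4 = -1)
g(n, b) = √5
S = 5*√5 (S = (√5)³ = 5*√5 ≈ 11.180)
V(f) = 7*f/24 + 35*√5/24 (V(f) = -7*(5*√5 + f)/(-15 - 9) = -7*(f + 5*√5)/(-24) = -7*(f + 5*√5)*(-1)/24 = -7*(-5*√5/24 - f/24) = 7*f/24 + 35*√5/24)
V(X)*(-55) = ((7/24)*(-1) + 35*√5/24)*(-55) = (-7/24 + 35*√5/24)*(-55) = 385/24 - 1925*√5/24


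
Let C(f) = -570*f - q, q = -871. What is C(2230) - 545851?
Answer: -1816080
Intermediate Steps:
C(f) = 871 - 570*f (C(f) = -570*f - 1*(-871) = -570*f + 871 = 871 - 570*f)
C(2230) - 545851 = (871 - 570*2230) - 545851 = (871 - 1271100) - 545851 = -1270229 - 545851 = -1816080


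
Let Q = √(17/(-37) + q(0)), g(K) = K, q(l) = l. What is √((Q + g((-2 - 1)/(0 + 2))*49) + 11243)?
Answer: √(61164182 + 148*I*√629)/74 ≈ 105.69 + 0.0032068*I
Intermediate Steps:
Q = I*√629/37 (Q = √(17/(-37) + 0) = √(17*(-1/37) + 0) = √(-17/37 + 0) = √(-17/37) = I*√629/37 ≈ 0.67783*I)
√((Q + g((-2 - 1)/(0 + 2))*49) + 11243) = √((I*√629/37 + ((-2 - 1)/(0 + 2))*49) + 11243) = √((I*√629/37 - 3/2*49) + 11243) = √((I*√629/37 - 147/2) + 11243) = √((-147/2 + I*√629/37) + 11243) = √(22339/2 + I*√629/37)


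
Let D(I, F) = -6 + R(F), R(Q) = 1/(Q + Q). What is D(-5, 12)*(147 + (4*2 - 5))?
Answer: -3575/4 ≈ -893.75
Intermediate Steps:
R(Q) = 1/(2*Q)
D(I, F) = -6 + 1/(2*F)
D(-5, 12)*(147 + (4*2 - 5)) = (-6 + (1/2)/12)*(147 + (4*2 - 5)) = (-6 + (1/2)*(1/12))*(147 + (8 - 5)) = (-6 + 1/24)*(147 + 3) = -143/24*150 = -3575/4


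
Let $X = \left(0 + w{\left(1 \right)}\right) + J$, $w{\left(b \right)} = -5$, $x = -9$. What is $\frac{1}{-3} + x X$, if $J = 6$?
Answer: $- \frac{28}{3} \approx -9.3333$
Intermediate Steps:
$X = 1$ ($X = \left(0 - 5\right) + 6 = -5 + 6 = 1$)
$\frac{1}{-3} + x X = \frac{1}{-3} - 9 = - \frac{1}{3} - 9 = - \frac{28}{3}$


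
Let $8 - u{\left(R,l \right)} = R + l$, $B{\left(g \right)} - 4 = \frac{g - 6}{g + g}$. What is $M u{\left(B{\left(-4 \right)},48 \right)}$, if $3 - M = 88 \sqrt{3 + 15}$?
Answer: $- \frac{543}{4} + 11946 \sqrt{2} \approx 16758.0$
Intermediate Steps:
$B{\left(g \right)} = 4 + \frac{-6 + g}{2 g}$ ($B{\left(g \right)} = 4 + \frac{g - 6}{g + g} = 4 + \frac{-6 + g}{2 g}$)
$u{\left(R,l \right)} = 8 - R - l$ ($u{\left(R,l \right)} = 8 - \left(R + l\right) = 8 - R - l$)
$M = 3 - 264 \sqrt{2}$ ($M = 3 - 88 \sqrt{3 + 15} = 3 - 88 \sqrt{18} = 3 - 88 \cdot 3 \sqrt{2} = 3 - 264 \sqrt{2} \approx -370.35$)
$M u{\left(B{\left(-4 \right)},48 \right)} = \left(3 - 264 \sqrt{2}\right) \left(8 - \left(\frac{9}{2} - \frac{3}{-4}\right) - 48\right) = \left(3 - 264 \sqrt{2}\right) \left(8 - \left(\frac{9}{2} - - \frac{3}{4}\right) - 48\right) = \left(3 - 264 \sqrt{2}\right) \left(8 - \left(\frac{9}{2} + \frac{3}{4}\right) - 48\right) = \left(3 - 264 \sqrt{2}\right) \left(8 - \frac{21}{4} - 48\right) = \left(3 - 264 \sqrt{2}\right) \left(- \frac{181}{4}\right) = - \frac{543}{4} + 11946 \sqrt{2}$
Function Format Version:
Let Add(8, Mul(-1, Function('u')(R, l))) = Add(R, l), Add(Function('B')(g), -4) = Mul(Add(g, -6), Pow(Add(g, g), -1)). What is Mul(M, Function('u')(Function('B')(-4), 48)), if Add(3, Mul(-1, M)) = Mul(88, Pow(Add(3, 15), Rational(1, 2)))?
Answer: Add(Rational(-543, 4), Mul(11946, Pow(2, Rational(1, 2)))) ≈ 16758.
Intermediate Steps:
Function('B')(g) = Add(4, Mul(Rational(1, 2), Pow(g, -1), Add(-6, g))) (Function('B')(g) = Add(4, Mul(Add(g, -6), Pow(Add(g, g), -1))) = Add(4, Mul(Add(-6, g), Pow(Mul(2, g), -1))) = Add(4, Mul(Add(-6, g), Mul(Rational(1, 2), Pow(g, -1)))) = Add(4, Mul(Rational(1, 2), Pow(g, -1), Add(-6, g))))
Function('u')(R, l) = Add(8, Mul(-1, R), Mul(-1, l)) (Function('u')(R, l) = Add(8, Mul(-1, Add(R, l))) = Add(8, Add(Mul(-1, R), Mul(-1, l))) = Add(8, Mul(-1, R), Mul(-1, l)))
M = Add(3, Mul(-264, Pow(2, Rational(1, 2)))) (M = Add(3, Mul(-1, Mul(88, Pow(Add(3, 15), Rational(1, 2))))) = Add(3, Mul(-1, Mul(88, Pow(18, Rational(1, 2))))) = Add(3, Mul(-1, Mul(88, Mul(3, Pow(2, Rational(1, 2)))))) = Add(3, Mul(-1, Mul(264, Pow(2, Rational(1, 2))))) = Add(3, Mul(-264, Pow(2, Rational(1, 2)))) ≈ -370.35)
Mul(M, Function('u')(Function('B')(-4), 48)) = Mul(Add(3, Mul(-264, Pow(2, Rational(1, 2)))), Add(8, Mul(-1, Add(Rational(9, 2), Mul(-3, Pow(-4, -1)))), Mul(-1, 48))) = Mul(Add(3, Mul(-264, Pow(2, Rational(1, 2)))), Add(8, Mul(-1, Add(Rational(9, 2), Mul(-3, Rational(-1, 4)))), -48)) = Mul(Add(3, Mul(-264, Pow(2, Rational(1, 2)))), Add(8, Mul(-1, Add(Rational(9, 2), Rational(3, 4))), -48)) = Mul(Add(3, Mul(-264, Pow(2, Rational(1, 2)))), Add(8, Mul(-1, Rational(21, 4)), -48)) = Mul(Add(3, Mul(-264, Pow(2, Rational(1, 2)))), Add(8, Rational(-21, 4), -48)) = Mul(Add(3, Mul(-264, Pow(2, Rational(1, 2)))), Rational(-181, 4)) = Add(Rational(-543, 4), Mul(11946, Pow(2, Rational(1, 2))))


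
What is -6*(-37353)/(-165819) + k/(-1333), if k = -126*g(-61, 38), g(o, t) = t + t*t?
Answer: 329730798/2376739 ≈ 138.73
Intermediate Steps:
g(o, t) = t + t²
k = -186732 (k = -4788*(1 + 38) = -4788*39 = -126*1482 = -186732)
-6*(-37353)/(-165819) + k/(-1333) = -6*(-37353)/(-165819) - 186732/(-1333) = 224118*(-1/165819) - 186732*(-1/1333) = -74706/55273 + 186732/1333 = 329730798/2376739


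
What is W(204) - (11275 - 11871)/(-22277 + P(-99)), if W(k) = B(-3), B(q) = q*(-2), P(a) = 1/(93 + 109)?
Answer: 26879326/4499953 ≈ 5.9732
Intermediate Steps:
P(a) = 1/202
B(q) = -2*q
W(k) = 6 (W(k) = -2*(-3) = 6)
W(204) - (11275 - 11871)/(-22277 + P(-99)) = 6 - (11275 - 11871)/(-22277 + 1/202) = 6 - (-596)/(-4499953/202) = 6 - (-596)*(-202)/4499953 = 6 - 1*120392/4499953 = 6 - 120392/4499953 = 26879326/4499953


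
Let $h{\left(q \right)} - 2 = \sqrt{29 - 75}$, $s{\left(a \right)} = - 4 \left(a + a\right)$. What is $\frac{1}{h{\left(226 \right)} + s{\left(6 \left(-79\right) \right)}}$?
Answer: $\frac{1897}{7197241} - \frac{i \sqrt{46}}{14394482} \approx 0.00026357 - 4.7118 \cdot 10^{-7} i$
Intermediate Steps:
$s{\left(a \right)} = - 8 a$ ($s{\left(a \right)} = - 4 \cdot 2 a = - 8 a$)
$h{\left(q \right)} = 2 + i \sqrt{46}$ ($h{\left(q \right)} = 2 + \sqrt{29 - 75} = 2 + \sqrt{-46} = 2 + i \sqrt{46}$)
$\frac{1}{h{\left(226 \right)} + s{\left(6 \left(-79\right) \right)}} = \frac{1}{\left(2 + i \sqrt{46}\right) - 8 \cdot 6 \left(-79\right)} = \frac{1}{\left(2 + i \sqrt{46}\right) - -3792} = \frac{1}{\left(2 + i \sqrt{46}\right) + 3792} = \frac{1}{3794 + i \sqrt{46}}$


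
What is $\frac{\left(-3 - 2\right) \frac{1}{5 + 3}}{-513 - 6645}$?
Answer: $\frac{5}{57264} \approx 8.7315 \cdot 10^{-5}$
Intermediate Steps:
$\frac{\left(-3 - 2\right) \frac{1}{5 + 3}}{-513 - 6645} = \frac{\left(-5\right) \frac{1}{8}}{-7158} = - \frac{\left(-5\right) \frac{1}{8}}{7158} = \left(- \frac{1}{7158}\right) \left(- \frac{5}{8}\right) = \frac{5}{57264}$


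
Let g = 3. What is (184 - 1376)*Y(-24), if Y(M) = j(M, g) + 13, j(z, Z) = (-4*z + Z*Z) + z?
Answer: -112048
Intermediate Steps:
j(z, Z) = Z**2 - 3*z (j(z, Z) = (-4*z + Z**2) + z = (Z**2 - 4*z) + z = Z**2 - 3*z)
Y(M) = 22 - 3*M (Y(M) = (3**2 - 3*M) + 13 = (9 - 3*M) + 13 = 22 - 3*M)
(184 - 1376)*Y(-24) = (184 - 1376)*(22 - 3*(-24)) = -1192*(22 + 72) = -1192*94 = -112048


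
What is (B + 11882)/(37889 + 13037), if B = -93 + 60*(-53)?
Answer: 8609/50926 ≈ 0.16905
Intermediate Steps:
B = -3273 (B = -93 - 3180 = -3273)
(B + 11882)/(37889 + 13037) = (-3273 + 11882)/(37889 + 13037) = 8609/50926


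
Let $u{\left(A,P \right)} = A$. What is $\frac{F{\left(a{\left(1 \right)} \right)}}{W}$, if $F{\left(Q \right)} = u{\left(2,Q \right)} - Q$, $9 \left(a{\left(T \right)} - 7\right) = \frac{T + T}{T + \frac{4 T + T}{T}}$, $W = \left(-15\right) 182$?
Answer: $\frac{68}{36855} \approx 0.0018451$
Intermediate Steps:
$W = -2730$
$a{\left(T \right)} = 7 + \frac{2 T}{9 \left(5 + T\right)}$ ($a{\left(T \right)} = 7 + \frac{\left(T + T\right) \frac{1}{T + \frac{4 T + T}{T}}}{9} = 7 + \frac{2 T \frac{1}{T + \frac{5 T}{T}}}{9} = 7 + \frac{2 T \frac{1}{T + 5}}{9} = 7 + \frac{2 T \frac{1}{5 + T}}{9} = 7 + \frac{2 T}{9 \left(5 + T\right)}$)
$F{\left(Q \right)} = 2 - Q$
$\frac{F{\left(a{\left(1 \right)} \right)}}{W} = \frac{2 - \frac{5 \left(63 + 13 \cdot 1\right)}{9 \left(5 + 1\right)}}{-2730} = \left(2 - \frac{5 \left(63 + 13\right)}{9 \cdot 6}\right) \left(- \frac{1}{2730}\right) = \left(2 - \frac{5}{9} \cdot \frac{1}{6} \cdot 76\right) \left(- \frac{1}{2730}\right) = \left(2 - \frac{190}{27}\right) \left(- \frac{1}{2730}\right) = \left(- \frac{136}{27}\right) \left(- \frac{1}{2730}\right) = \frac{68}{36855}$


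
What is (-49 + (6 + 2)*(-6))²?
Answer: 9409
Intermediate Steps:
(-49 + (6 + 2)*(-6))² = (-49 + 8*(-6))² = (-49 - 48)² = (-97)² = 9409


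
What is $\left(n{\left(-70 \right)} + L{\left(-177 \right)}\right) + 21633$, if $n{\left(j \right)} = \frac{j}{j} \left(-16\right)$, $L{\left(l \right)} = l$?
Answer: $21440$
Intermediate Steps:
$n{\left(j \right)} = -16$ ($n{\left(j \right)} = 1 \left(-16\right) = -16$)
$\left(n{\left(-70 \right)} + L{\left(-177 \right)}\right) + 21633 = \left(-16 - 177\right) + 21633 = -193 + 21633 = 21440$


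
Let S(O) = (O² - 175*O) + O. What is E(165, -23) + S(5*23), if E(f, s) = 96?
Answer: -6689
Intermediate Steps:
S(O) = O² - 174*O
E(165, -23) + S(5*23) = 96 + (5*23)*(-174 + 5*23) = 96 + 115*(-174 + 115) = 96 + 115*(-59) = 96 - 6785 = -6689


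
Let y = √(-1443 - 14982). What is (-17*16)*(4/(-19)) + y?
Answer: 1088/19 + 15*I*√73 ≈ 57.263 + 128.16*I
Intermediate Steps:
y = 15*I*√73 (y = √(-16425) = 15*I*√73 ≈ 128.16*I)
(-17*16)*(4/(-19)) + y = (-17*16)*(4/(-19)) + 15*I*√73 = -1088*(-1)/19 + 15*I*√73 = -272*(-4/19) + 15*I*√73 = 1088/19 + 15*I*√73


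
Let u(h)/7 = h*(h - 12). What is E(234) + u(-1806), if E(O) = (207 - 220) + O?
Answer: 22983377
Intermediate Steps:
E(O) = -13 + O
u(h) = 7*h*(-12 + h) (u(h) = 7*(h*(h - 12)) = 7*(h*(-12 + h)) = 7*h*(-12 + h))
E(234) + u(-1806) = (-13 + 234) + 7*(-1806)*(-12 - 1806) = 221 + 7*(-1806)*(-1818) = 221 + 22983156 = 22983377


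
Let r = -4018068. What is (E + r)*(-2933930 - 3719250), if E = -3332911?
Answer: 48907386463220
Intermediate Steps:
(E + r)*(-2933930 - 3719250) = (-3332911 - 4018068)*(-2933930 - 3719250) = -7350979*(-6653180) = 48907386463220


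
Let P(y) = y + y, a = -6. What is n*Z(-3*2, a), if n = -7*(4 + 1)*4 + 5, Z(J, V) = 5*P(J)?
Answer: 8100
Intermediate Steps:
P(y) = 2*y
Z(J, V) = 10*J (Z(J, V) = 5*(2*J) = 10*J)
n = -135 (n = -35*4 + 5 = -7*20 + 5 = -140 + 5 = -135)
n*Z(-3*2, a) = -1350*(-3*2) = -1350*(-6) = -135*(-60) = 8100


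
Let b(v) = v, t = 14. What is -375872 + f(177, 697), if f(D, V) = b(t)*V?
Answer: -366114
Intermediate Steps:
f(D, V) = 14*V
-375872 + f(177, 697) = -375872 + 14*697 = -375872 + 9758 = -366114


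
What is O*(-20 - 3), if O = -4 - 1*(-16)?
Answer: -276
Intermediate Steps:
O = 12 (O = -4 + 16 = 12)
O*(-20 - 3) = 12*(-20 - 3) = 12*(-23) = -276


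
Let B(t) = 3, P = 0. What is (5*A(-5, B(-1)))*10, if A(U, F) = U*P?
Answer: 0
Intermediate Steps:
A(U, F) = 0 (A(U, F) = U*0 = 0)
(5*A(-5, B(-1)))*10 = (5*0)*10 = 0*10 = 0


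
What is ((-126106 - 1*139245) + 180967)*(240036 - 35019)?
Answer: -17300154528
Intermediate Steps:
((-126106 - 1*139245) + 180967)*(240036 - 35019) = ((-126106 - 139245) + 180967)*205017 = (-265351 + 180967)*205017 = -84384*205017 = -17300154528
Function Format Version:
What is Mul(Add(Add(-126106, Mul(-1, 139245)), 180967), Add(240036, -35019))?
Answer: -17300154528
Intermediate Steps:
Mul(Add(Add(-126106, Mul(-1, 139245)), 180967), Add(240036, -35019)) = Mul(Add(Add(-126106, -139245), 180967), 205017) = Mul(Add(-265351, 180967), 205017) = Mul(-84384, 205017) = -17300154528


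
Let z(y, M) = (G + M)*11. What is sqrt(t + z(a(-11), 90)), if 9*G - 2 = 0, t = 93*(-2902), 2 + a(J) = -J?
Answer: I*sqrt(2420042)/3 ≈ 518.55*I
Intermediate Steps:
a(J) = -2 - J
t = -269886
G = 2/9 (G = 2/9 + (1/9)*0 = 2/9 + 0 = 2/9 ≈ 0.22222)
z(y, M) = 22/9 + 11*M (z(y, M) = (2/9 + M)*11 = 22/9 + 11*M)
sqrt(t + z(a(-11), 90)) = sqrt(-269886 + (22/9 + 11*90)) = sqrt(-269886 + (22/9 + 990)) = sqrt(-269886 + 8932/9) = sqrt(-2420042/9) = I*sqrt(2420042)/3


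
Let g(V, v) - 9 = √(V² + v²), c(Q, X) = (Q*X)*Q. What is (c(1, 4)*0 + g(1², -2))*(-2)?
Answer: -18 - 2*√5 ≈ -22.472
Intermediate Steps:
c(Q, X) = X*Q²
g(V, v) = 9 + √(V² + v²)
(c(1, 4)*0 + g(1², -2))*(-2) = ((4*1²)*0 + (9 + √((1²)² + (-2)²)))*(-2) = ((4*1)*0 + (9 + √(1² + 4)))*(-2) = (4*0 + (9 + √(1 + 4)))*(-2) = (0 + (9 + √5))*(-2) = (9 + √5)*(-2) = -18 - 2*√5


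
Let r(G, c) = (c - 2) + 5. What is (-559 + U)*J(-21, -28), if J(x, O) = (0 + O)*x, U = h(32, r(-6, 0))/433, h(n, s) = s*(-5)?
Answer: -142332456/433 ≈ -3.2871e+5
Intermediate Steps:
r(G, c) = 3 + c (r(G, c) = (-2 + c) + 5 = 3 + c)
h(n, s) = -5*s
U = -15/433 (U = -5*(3 + 0)/433 = -5*3*(1/433) = -15*1/433 = -15/433 ≈ -0.034642)
J(x, O) = O*x
(-559 + U)*J(-21, -28) = (-559 - 15/433)*(-28*(-21)) = -242062/433*588 = -142332456/433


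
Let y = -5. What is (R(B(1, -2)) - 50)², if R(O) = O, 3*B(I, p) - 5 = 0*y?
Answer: 21025/9 ≈ 2336.1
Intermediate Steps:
B(I, p) = 5/3 (B(I, p) = 5/3 + (0*(-5))/3 = 5/3 + (⅓)*0 = 5/3 + 0 = 5/3)
(R(B(1, -2)) - 50)² = (5/3 - 50)² = (-145/3)² = 21025/9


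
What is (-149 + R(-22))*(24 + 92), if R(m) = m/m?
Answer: -17168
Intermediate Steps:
R(m) = 1
(-149 + R(-22))*(24 + 92) = (-149 + 1)*(24 + 92) = -148*116 = -17168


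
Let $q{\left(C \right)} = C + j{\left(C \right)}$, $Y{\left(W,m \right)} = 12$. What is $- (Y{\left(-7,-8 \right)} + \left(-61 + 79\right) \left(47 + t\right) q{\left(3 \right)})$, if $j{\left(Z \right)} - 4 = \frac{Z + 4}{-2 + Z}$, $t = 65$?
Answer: $-28236$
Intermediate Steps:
$j{\left(Z \right)} = 4 + \frac{4 + Z}{-2 + Z}$ ($j{\left(Z \right)} = 4 + \frac{Z + 4}{-2 + Z} = 4 + \frac{4 + Z}{-2 + Z}$)
$q{\left(C \right)} = C + \frac{-4 + 5 C}{-2 + C}$
$- (Y{\left(-7,-8 \right)} + \left(-61 + 79\right) \left(47 + t\right) q{\left(3 \right)}) = - (12 + \left(-61 + 79\right) \left(47 + 65\right) \frac{-4 + 3^{2} + 3 \cdot 3}{-2 + 3}) = - (12 + 18 \cdot 112 \frac{-4 + 9 + 9}{1}) = - (12 + 2016 \cdot 1 \cdot 14) = - (12 + 2016 \cdot 14) = - (12 + 28224) = \left(-1\right) 28236 = -28236$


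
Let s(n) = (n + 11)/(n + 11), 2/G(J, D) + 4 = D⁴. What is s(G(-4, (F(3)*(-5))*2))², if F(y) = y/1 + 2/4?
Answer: 1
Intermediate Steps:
F(y) = ½ + y (F(y) = y*1 + 2*(¼) = y + ½ = ½ + y)
G(J, D) = 2/(-4 + D⁴)
s(n) = 1 (s(n) = (11 + n)/(11 + n) = 1)
s(G(-4, (F(3)*(-5))*2))² = 1² = 1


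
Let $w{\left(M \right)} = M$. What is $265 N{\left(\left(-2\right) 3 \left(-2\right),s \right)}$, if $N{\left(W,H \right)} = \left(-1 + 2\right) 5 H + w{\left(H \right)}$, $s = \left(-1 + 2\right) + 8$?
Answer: $14310$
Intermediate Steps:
$s = 9$ ($s = 1 + 8 = 9$)
$N{\left(W,H \right)} = 6 H$ ($N{\left(W,H \right)} = \left(-1 + 2\right) 5 H + H = 1 \cdot 5 H + H = 5 H + H = 6 H$)
$265 N{\left(\left(-2\right) 3 \left(-2\right),s \right)} = 265 \cdot 6 \cdot 9 = 265 \cdot 54 = 14310$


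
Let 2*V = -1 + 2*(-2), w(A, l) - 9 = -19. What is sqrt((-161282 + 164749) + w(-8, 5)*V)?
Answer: 6*sqrt(97) ≈ 59.093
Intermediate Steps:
w(A, l) = -10 (w(A, l) = 9 - 19 = -10)
V = -5/2 (V = (-1 + 2*(-2))/2 = (-1 - 4)/2 = (1/2)*(-5) = -5/2 ≈ -2.5000)
sqrt((-161282 + 164749) + w(-8, 5)*V) = sqrt((-161282 + 164749) - 10*(-5/2)) = sqrt(3467 + 25) = sqrt(3492) = 6*sqrt(97)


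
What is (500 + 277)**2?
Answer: 603729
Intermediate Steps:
(500 + 277)**2 = 777**2 = 603729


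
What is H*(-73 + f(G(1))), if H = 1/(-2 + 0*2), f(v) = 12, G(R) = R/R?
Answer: 61/2 ≈ 30.500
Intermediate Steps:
G(R) = 1
H = -1/2 (H = 1/(-2 + 0) = 1/(-2) = -1/2 ≈ -0.50000)
H*(-73 + f(G(1))) = -(-73 + 12)/2 = -1/2*(-61) = 61/2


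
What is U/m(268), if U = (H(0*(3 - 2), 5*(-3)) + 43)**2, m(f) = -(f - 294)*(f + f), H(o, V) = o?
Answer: 1849/13936 ≈ 0.13268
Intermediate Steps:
m(f) = -2*f*(-294 + f) (m(f) = -(-294 + f)*2*f = -2*f*(-294 + f))
U = 1849 (U = (0*(3 - 2) + 43)**2 = (0*1 + 43)**2 = (0 + 43)**2 = 43**2 = 1849)
U/m(268) = 1849/((2*268*(294 - 1*268))) = 1849/((2*268*(294 - 268))) = 1849/((2*268*26)) = 1849/13936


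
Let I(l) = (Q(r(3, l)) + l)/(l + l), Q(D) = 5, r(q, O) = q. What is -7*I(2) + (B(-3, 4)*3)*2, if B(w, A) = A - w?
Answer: 119/4 ≈ 29.750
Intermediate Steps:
I(l) = (5 + l)/(2*l) (I(l) = (5 + l)/(l + l) = (5 + l)/((2*l)) = (1/(2*l))*(5 + l) = (5 + l)/(2*l))
-7*I(2) + (B(-3, 4)*3)*2 = -7*(5 + 2)/(2*2) + ((4 - 1*(-3))*3)*2 = -7*7/(2*2) + ((4 + 3)*3)*2 = -7*7/4 + (7*3)*2 = -49/4 + 21*2 = -49/4 + 42 = 119/4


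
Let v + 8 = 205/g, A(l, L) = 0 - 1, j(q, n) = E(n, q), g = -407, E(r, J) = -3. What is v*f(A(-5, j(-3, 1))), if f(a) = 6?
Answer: -20766/407 ≈ -51.022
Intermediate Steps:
j(q, n) = -3
A(l, L) = -1
v = -3461/407 (v = -8 + 205/(-407) = -8 + 205*(-1/407) = -8 - 205/407 = -3461/407 ≈ -8.5037)
v*f(A(-5, j(-3, 1))) = -3461/407*6 = -20766/407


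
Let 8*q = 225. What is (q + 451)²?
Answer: 14691889/64 ≈ 2.2956e+5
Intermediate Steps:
q = 225/8 (q = (⅛)*225 = 225/8 ≈ 28.125)
(q + 451)² = (225/8 + 451)² = (3833/8)² = 14691889/64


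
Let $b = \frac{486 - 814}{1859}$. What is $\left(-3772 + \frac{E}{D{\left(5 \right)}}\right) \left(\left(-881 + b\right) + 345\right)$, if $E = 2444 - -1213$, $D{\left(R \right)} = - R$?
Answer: $\frac{2040351344}{845} \approx 2.4146 \cdot 10^{6}$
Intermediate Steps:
$E = 3657$ ($E = 2444 + 1213 = 3657$)
$b = - \frac{328}{1859}$ ($b = \left(-328\right) \frac{1}{1859} = - \frac{328}{1859} \approx -0.17644$)
$\left(-3772 + \frac{E}{D{\left(5 \right)}}\right) \left(\left(-881 + b\right) + 345\right) = \left(-3772 + \frac{3657}{\left(-1\right) 5}\right) \left(\left(-881 - \frac{328}{1859}\right) + 345\right) = \left(-3772 + \frac{3657}{-5}\right) \left(- \frac{1638107}{1859} + 345\right) = \left(-3772 + 3657 \left(- \frac{1}{5}\right)\right) \left(- \frac{996752}{1859}\right) = \left(-3772 - \frac{3657}{5}\right) \left(- \frac{996752}{1859}\right) = \left(- \frac{22517}{5}\right) \left(- \frac{996752}{1859}\right) = \frac{2040351344}{845}$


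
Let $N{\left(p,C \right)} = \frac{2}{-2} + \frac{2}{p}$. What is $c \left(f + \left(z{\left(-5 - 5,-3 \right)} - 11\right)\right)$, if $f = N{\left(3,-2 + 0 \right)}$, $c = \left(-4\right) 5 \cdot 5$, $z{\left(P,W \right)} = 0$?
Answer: $\frac{3400}{3} \approx 1133.3$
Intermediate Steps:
$N{\left(p,C \right)} = -1 + \frac{2}{p}$ ($N{\left(p,C \right)} = 2 \left(- \frac{1}{2}\right) + \frac{2}{p} = -1 + \frac{2}{p}$)
$c = -100$ ($c = \left(-20\right) 5 = -100$)
$f = - \frac{1}{3}$ ($f = \frac{2 - 3}{3} = \frac{1}{3} \left(-1\right) = - \frac{1}{3} \approx -0.33333$)
$c \left(f + \left(z{\left(-5 - 5,-3 \right)} - 11\right)\right) = - 100 \left(- \frac{1}{3} + \left(0 - 11\right)\right) = - 100 \left(- \frac{1}{3} - 11\right) = \left(-100\right) \left(- \frac{34}{3}\right) = \frac{3400}{3}$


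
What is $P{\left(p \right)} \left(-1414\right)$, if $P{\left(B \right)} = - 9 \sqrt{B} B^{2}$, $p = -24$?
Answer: $14660352 i \sqrt{6} \approx 3.591 \cdot 10^{7} i$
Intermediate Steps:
$P{\left(B \right)} = - 9 B^{\frac{5}{2}}$
$P{\left(p \right)} \left(-1414\right) = - 9 \left(-24\right)^{\frac{5}{2}} \left(-1414\right) = - 9 \cdot 1152 i \sqrt{6} \left(-1414\right) = - 10368 i \sqrt{6} \left(-1414\right) = 14660352 i \sqrt{6}$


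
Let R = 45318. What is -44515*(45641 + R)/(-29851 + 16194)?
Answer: 4049039885/13657 ≈ 2.9648e+5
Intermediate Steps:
-44515*(45641 + R)/(-29851 + 16194) = -44515*(45641 + 45318)/(-29851 + 16194) = -44515/((-13657/90959)) = -44515/((-13657*1/90959)) = -44515/(-13657/90959) = -44515*(-90959/13657) = 4049039885/13657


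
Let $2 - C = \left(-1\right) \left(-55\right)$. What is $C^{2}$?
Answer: $2809$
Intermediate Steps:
$C = -53$ ($C = 2 - \left(-1\right) \left(-55\right) = 2 - 55 = -53$)
$C^{2} = \left(-53\right)^{2} = 2809$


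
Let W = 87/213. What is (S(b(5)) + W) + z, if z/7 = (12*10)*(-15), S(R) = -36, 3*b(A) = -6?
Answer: -897127/71 ≈ -12636.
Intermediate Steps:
b(A) = -2 (b(A) = (⅓)*(-6) = -2)
W = 29/71 (W = 87*(1/213) = 29/71 ≈ 0.40845)
z = -12600 (z = 7*((12*10)*(-15)) = 7*(120*(-15)) = 7*(-1800) = -12600)
(S(b(5)) + W) + z = (-36 + 29/71) - 12600 = -2527/71 - 12600 = -897127/71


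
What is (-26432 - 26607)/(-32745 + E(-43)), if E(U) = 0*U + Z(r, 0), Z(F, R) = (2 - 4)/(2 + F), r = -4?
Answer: 53039/32744 ≈ 1.6198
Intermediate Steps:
Z(F, R) = -2/(2 + F)
E(U) = 1 (E(U) = 0*U - 2/(2 - 4) = 0 - 2/(-2) = 0 - 2*(-½) = 0 + 1 = 1)
(-26432 - 26607)/(-32745 + E(-43)) = (-26432 - 26607)/(-32745 + 1) = -53039/(-32744) = -53039*(-1/32744) = 53039/32744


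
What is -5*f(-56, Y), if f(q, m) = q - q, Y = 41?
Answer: 0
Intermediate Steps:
f(q, m) = 0
-5*f(-56, Y) = -5*0 = 0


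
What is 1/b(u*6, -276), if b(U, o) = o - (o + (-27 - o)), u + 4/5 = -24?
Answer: -1/249 ≈ -0.0040161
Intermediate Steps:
u = -124/5 (u = -⅘ - 24 = -124/5 ≈ -24.800)
b(U, o) = 27 + o (b(U, o) = o - 1*(-27) = o + 27 = 27 + o)
1/b(u*6, -276) = 1/(27 - 276) = 1/(-249) = -1/249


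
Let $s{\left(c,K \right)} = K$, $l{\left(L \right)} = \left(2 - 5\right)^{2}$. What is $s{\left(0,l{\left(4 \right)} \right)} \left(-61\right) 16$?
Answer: $-8784$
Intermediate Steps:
$l{\left(L \right)} = 9$ ($l{\left(L \right)} = \left(-3\right)^{2} = 9$)
$s{\left(0,l{\left(4 \right)} \right)} \left(-61\right) 16 = 9 \left(-61\right) 16 = \left(-549\right) 16 = -8784$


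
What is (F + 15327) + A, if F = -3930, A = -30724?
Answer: -19327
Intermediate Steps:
(F + 15327) + A = (-3930 + 15327) - 30724 = 11397 - 30724 = -19327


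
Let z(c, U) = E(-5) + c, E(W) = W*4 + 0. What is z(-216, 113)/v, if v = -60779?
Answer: 236/60779 ≈ 0.0038829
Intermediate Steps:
E(W) = 4*W (E(W) = 4*W + 0 = 4*W)
z(c, U) = -20 + c (z(c, U) = 4*(-5) + c = -20 + c)
z(-216, 113)/v = (-20 - 216)/(-60779) = -236*(-1/60779) = 236/60779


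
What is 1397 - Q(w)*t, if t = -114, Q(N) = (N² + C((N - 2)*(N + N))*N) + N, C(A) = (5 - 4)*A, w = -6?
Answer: -60847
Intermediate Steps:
C(A) = A (C(A) = 1*A = A)
Q(N) = N + N² + 2*N²*(-2 + N) (Q(N) = (N² + ((N - 2)*(N + N))*N) + N = (N² + ((-2 + N)*(2*N))*N) + N = (N² + (2*N*(-2 + N))*N) + N = (N² + 2*N²*(-2 + N)) + N = N + N² + 2*N²*(-2 + N))
1397 - Q(w)*t = 1397 - (-6*(1 - 6 + 2*(-6)*(-2 - 6)))*(-114) = 1397 - (-6*(1 - 6 + 2*(-6)*(-8)))*(-114) = 1397 - (-6*(1 - 6 + 96))*(-114) = 1397 - (-6*91)*(-114) = 1397 - (-546)*(-114) = 1397 - 1*62244 = 1397 - 62244 = -60847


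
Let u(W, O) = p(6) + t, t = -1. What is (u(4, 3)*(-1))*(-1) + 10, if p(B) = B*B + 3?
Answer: 48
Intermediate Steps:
p(B) = 3 + B² (p(B) = B² + 3 = 3 + B²)
u(W, O) = 38 (u(W, O) = (3 + 6²) - 1 = (3 + 36) - 1 = 39 - 1 = 38)
(u(4, 3)*(-1))*(-1) + 10 = (38*(-1))*(-1) + 10 = -38*(-1) + 10 = 38 + 10 = 48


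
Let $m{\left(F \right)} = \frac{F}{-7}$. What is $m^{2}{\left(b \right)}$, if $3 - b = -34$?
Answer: $\frac{1369}{49} \approx 27.939$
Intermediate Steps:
$b = 37$ ($b = 3 - -34 = 3 + 34 = 37$)
$m{\left(F \right)} = - \frac{F}{7}$ ($m{\left(F \right)} = F \left(- \frac{1}{7}\right) = - \frac{F}{7}$)
$m^{2}{\left(b \right)} = \left(\left(- \frac{1}{7}\right) 37\right)^{2} = \left(- \frac{37}{7}\right)^{2} = \frac{1369}{49}$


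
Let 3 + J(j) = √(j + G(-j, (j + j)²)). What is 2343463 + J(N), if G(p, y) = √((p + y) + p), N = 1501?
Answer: 2343460 + √(1501 + √9009002) ≈ 2.3435e+6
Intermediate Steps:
G(p, y) = √(y + 2*p)
J(j) = -3 + √(j + √(-2*j + 4*j²)) (J(j) = -3 + √(j + √((j + j)² + 2*(-j))) = -3 + √(j + √((2*j)² - 2*j)) = -3 + √(j + √(4*j² - 2*j)) = -3 + √(j + √(-2*j + 4*j²)))
2343463 + J(N) = 2343463 + (-3 + √(1501 + √2*√(1501*(-1 + 2*1501)))) = 2343463 + (-3 + √(1501 + √2*√(1501*(-1 + 3002)))) = 2343463 + (-3 + √(1501 + √2*√(1501*3001))) = 2343463 + (-3 + √(1501 + √2*√4504501)) = 2343463 + (-3 + √(1501 + √9009002)) = 2343460 + √(1501 + √9009002)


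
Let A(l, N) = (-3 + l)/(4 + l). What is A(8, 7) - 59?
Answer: -703/12 ≈ -58.583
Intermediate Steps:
A(l, N) = (-3 + l)/(4 + l)
A(8, 7) - 59 = (-3 + 8)/(4 + 8) - 59 = 5/12 - 59 = -703/12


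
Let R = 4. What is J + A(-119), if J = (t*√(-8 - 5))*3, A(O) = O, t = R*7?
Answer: -119 + 84*I*√13 ≈ -119.0 + 302.87*I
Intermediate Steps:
t = 28 (t = 4*7 = 28)
J = 84*I*√13 (J = (28*√(-8 - 5))*3 = (28*√(-13))*3 = (28*(I*√13))*3 = (28*I*√13)*3 = 84*I*√13 ≈ 302.87*I)
J + A(-119) = 84*I*√13 - 119 = -119 + 84*I*√13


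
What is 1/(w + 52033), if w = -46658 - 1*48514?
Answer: -1/43139 ≈ -2.3181e-5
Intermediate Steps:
w = -95172 (w = -46658 - 48514 = -95172)
1/(w + 52033) = 1/(-95172 + 52033) = 1/(-43139) = -1/43139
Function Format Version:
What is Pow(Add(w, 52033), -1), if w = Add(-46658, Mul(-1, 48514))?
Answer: Rational(-1, 43139) ≈ -2.3181e-5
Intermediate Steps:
w = -95172 (w = Add(-46658, -48514) = -95172)
Pow(Add(w, 52033), -1) = Pow(Add(-95172, 52033), -1) = Pow(-43139, -1) = Rational(-1, 43139)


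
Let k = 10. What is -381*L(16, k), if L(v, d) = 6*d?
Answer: -22860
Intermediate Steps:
-381*L(16, k) = -2286*10 = -381*60 = -22860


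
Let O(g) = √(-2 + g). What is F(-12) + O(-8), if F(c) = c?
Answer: -12 + I*√10 ≈ -12.0 + 3.1623*I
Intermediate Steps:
F(-12) + O(-8) = -12 + √(-2 - 8) = -12 + √(-10) = -12 + I*√10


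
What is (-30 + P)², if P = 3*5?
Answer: 225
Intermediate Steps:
P = 15
(-30 + P)² = (-30 + 15)² = (-15)² = 225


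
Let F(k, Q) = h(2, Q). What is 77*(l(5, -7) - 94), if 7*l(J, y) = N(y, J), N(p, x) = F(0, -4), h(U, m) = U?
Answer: -7216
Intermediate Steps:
F(k, Q) = 2
N(p, x) = 2
l(J, y) = 2/7 (l(J, y) = (⅐)*2 = 2/7)
77*(l(5, -7) - 94) = 77*(2/7 - 94) = 77*(-656/7) = -7216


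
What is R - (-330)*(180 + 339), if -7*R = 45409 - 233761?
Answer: 1387242/7 ≈ 1.9818e+5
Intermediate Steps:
R = 188352/7 (R = -(45409 - 233761)/7 = -⅐*(-188352) = 188352/7 ≈ 26907.)
R - (-330)*(180 + 339) = 188352/7 - (-330)*(180 + 339) = 188352/7 - (-330)*519 = 188352/7 - 1*(-171270) = 188352/7 + 171270 = 1387242/7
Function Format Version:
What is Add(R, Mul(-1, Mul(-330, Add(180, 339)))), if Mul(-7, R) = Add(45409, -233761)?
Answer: Rational(1387242, 7) ≈ 1.9818e+5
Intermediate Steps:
R = Rational(188352, 7) (R = Mul(Rational(-1, 7), Add(45409, -233761)) = Mul(Rational(-1, 7), -188352) = Rational(188352, 7) ≈ 26907.)
Add(R, Mul(-1, Mul(-330, Add(180, 339)))) = Add(Rational(188352, 7), Mul(-1, Mul(-330, Add(180, 339)))) = Add(Rational(188352, 7), Mul(-1, Mul(-330, 519))) = Add(Rational(188352, 7), Mul(-1, -171270)) = Add(Rational(188352, 7), 171270) = Rational(1387242, 7)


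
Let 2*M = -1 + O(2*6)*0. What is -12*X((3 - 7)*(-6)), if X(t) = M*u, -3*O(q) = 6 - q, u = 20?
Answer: 120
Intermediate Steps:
O(q) = -2 + q/3 (O(q) = -(6 - q)/3 = -2 + q/3)
M = -1/2 (M = (-1 + (-2 + (2*6)/3)*0)/2 = (-1 + (-2 + (1/3)*12)*0)/2 = (-1 + (-2 + 4)*0)/2 = (-1 + 2*0)/2 = (-1 + 0)/2 = (1/2)*(-1) = -1/2 ≈ -0.50000)
X(t) = -10 (X(t) = -1/2*20 = -10)
-12*X((3 - 7)*(-6)) = -12*(-10) = 120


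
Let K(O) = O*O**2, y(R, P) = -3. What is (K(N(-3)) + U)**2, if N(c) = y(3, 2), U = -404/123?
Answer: 13875625/15129 ≈ 917.15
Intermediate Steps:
U = -404/123 (U = -404*1/123 = -404/123 ≈ -3.2846)
N(c) = -3
K(O) = O**3
(K(N(-3)) + U)**2 = ((-3)**3 - 404/123)**2 = (-27 - 404/123)**2 = (-3725/123)**2 = 13875625/15129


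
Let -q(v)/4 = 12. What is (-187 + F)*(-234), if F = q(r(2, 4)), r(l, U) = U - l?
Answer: 54990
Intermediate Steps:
q(v) = -48 (q(v) = -4*12 = -48)
F = -48
(-187 + F)*(-234) = (-187 - 48)*(-234) = -235*(-234) = 54990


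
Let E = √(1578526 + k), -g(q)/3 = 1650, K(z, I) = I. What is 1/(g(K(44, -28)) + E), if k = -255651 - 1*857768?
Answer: -4950/24037393 - √465107/24037393 ≈ -0.00023430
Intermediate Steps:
k = -1113419 (k = -255651 - 857768 = -1113419)
g(q) = -4950 (g(q) = -3*1650 = -4950)
E = √465107 (E = √(1578526 - 1113419) = √465107 ≈ 681.99)
1/(g(K(44, -28)) + E) = 1/(-4950 + √465107)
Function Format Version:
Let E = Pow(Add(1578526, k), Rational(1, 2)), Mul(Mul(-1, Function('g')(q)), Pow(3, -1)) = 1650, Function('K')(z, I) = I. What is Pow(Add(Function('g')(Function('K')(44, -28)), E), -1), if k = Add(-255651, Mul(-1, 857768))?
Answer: Add(Rational(-4950, 24037393), Mul(Rational(-1, 24037393), Pow(465107, Rational(1, 2)))) ≈ -0.00023430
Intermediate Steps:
k = -1113419 (k = Add(-255651, -857768) = -1113419)
Function('g')(q) = -4950 (Function('g')(q) = Mul(-3, 1650) = -4950)
E = Pow(465107, Rational(1, 2)) (E = Pow(Add(1578526, -1113419), Rational(1, 2)) = Pow(465107, Rational(1, 2)) ≈ 681.99)
Pow(Add(Function('g')(Function('K')(44, -28)), E), -1) = Pow(Add(-4950, Pow(465107, Rational(1, 2))), -1)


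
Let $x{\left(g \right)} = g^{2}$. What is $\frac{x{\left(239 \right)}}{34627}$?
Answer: $\frac{57121}{34627} \approx 1.6496$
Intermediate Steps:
$\frac{x{\left(239 \right)}}{34627} = \frac{239^{2}}{34627} = 57121 \cdot \frac{1}{34627} = \frac{57121}{34627}$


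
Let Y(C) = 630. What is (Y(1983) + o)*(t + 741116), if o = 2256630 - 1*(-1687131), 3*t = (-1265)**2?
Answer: 5027222309681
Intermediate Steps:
t = 1600225/3 (t = (1/3)*(-1265)**2 = (1/3)*1600225 = 1600225/3 ≈ 5.3341e+5)
o = 3943761 (o = 2256630 + 1687131 = 3943761)
(Y(1983) + o)*(t + 741116) = (630 + 3943761)*(1600225/3 + 741116) = 3944391*(3823573/3) = 5027222309681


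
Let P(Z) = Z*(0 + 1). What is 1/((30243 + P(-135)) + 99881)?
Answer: 1/129989 ≈ 7.6930e-6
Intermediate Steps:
P(Z) = Z (P(Z) = Z*1 = Z)
1/((30243 + P(-135)) + 99881) = 1/((30243 - 135) + 99881) = 1/(30108 + 99881) = 1/129989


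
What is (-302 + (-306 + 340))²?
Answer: 71824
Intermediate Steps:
(-302 + (-306 + 340))² = (-302 + 34)² = (-268)² = 71824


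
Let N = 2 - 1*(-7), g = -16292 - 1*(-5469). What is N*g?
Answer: -97407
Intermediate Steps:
g = -10823 (g = -16292 + 5469 = -10823)
N = 9 (N = 2 + 7 = 9)
N*g = 9*(-10823) = -97407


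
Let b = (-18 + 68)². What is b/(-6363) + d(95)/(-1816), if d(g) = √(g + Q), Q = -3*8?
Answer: -2500/6363 - √71/1816 ≈ -0.39754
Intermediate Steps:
b = 2500 (b = 50² = 2500)
Q = -24
d(g) = √(-24 + g) (d(g) = √(g - 24) = √(-24 + g))
b/(-6363) + d(95)/(-1816) = 2500/(-6363) + √(-24 + 95)/(-1816) = 2500*(-1/6363) + √71*(-1/1816) = -2500/6363 - √71/1816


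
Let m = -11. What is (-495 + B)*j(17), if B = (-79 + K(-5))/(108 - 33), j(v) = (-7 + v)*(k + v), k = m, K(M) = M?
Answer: -148836/5 ≈ -29767.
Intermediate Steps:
k = -11
j(v) = (-11 + v)*(-7 + v) (j(v) = (-7 + v)*(-11 + v) = (-11 + v)*(-7 + v))
B = -28/25 (B = (-79 - 5)/(108 - 33) = -84/75 = -84*1/75 = -28/25 ≈ -1.1200)
(-495 + B)*j(17) = (-495 - 28/25)*(77 + 17² - 18*17) = -12403*(77 + 289 - 306)/25 = -12403/25*60 = -148836/5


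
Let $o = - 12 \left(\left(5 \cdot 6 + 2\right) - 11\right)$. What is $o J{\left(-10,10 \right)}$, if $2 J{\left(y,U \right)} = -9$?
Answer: $1134$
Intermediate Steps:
$J{\left(y,U \right)} = - \frac{9}{2}$ ($J{\left(y,U \right)} = \frac{1}{2} \left(-9\right) = - \frac{9}{2}$)
$o = -252$ ($o = - 12 \left(\left(30 + 2\right) - 11\right) = - 12 \left(32 - 11\right) = \left(-12\right) 21 = -252$)
$o J{\left(-10,10 \right)} = \left(-252\right) \left(- \frac{9}{2}\right) = 1134$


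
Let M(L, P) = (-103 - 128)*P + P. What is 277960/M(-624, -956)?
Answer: 6949/5497 ≈ 1.2641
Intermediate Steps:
M(L, P) = -230*P (M(L, P) = -231*P + P = -230*P)
277960/M(-624, -956) = 277960/((-230*(-956))) = 277960/219880 = 277960*(1/219880) = 6949/5497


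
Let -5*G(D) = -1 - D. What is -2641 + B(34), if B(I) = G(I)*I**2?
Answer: 5451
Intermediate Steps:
G(D) = 1/5 + D/5 (G(D) = -(-1 - D)/5 = 1/5 + D/5)
B(I) = I**2*(1/5 + I/5) (B(I) = (1/5 + I/5)*I**2 = I**2*(1/5 + I/5))
-2641 + B(34) = -2641 + (1/5)*34**2*(1 + 34) = -2641 + (1/5)*1156*35 = -2641 + 8092 = 5451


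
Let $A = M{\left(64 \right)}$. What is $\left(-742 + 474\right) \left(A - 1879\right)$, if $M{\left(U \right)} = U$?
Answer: $486420$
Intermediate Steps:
$A = 64$
$\left(-742 + 474\right) \left(A - 1879\right) = \left(-742 + 474\right) \left(64 - 1879\right) = \left(-268\right) \left(-1815\right) = 486420$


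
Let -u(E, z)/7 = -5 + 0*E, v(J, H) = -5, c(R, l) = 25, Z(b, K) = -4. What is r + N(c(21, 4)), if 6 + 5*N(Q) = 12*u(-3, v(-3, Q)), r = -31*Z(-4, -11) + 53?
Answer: 1299/5 ≈ 259.80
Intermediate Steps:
r = 177 (r = -31*(-4) + 53 = 124 + 53 = 177)
u(E, z) = 35 (u(E, z) = -7*(-5 + 0*E) = -7*(-5 + 0) = -7*(-5) = 35)
N(Q) = 414/5 (N(Q) = -6/5 + (12*35)/5 = -6/5 + (1/5)*420 = -6/5 + 84 = 414/5)
r + N(c(21, 4)) = 177 + 414/5 = 1299/5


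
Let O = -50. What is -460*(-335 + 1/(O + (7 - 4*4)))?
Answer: 9092360/59 ≈ 1.5411e+5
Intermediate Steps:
-460*(-335 + 1/(O + (7 - 4*4))) = -460*(-335 + 1/(-50 + (7 - 4*4))) = -460*(-335 + 1/(-50 + (7 - 16))) = -460*(-335 + 1/(-50 - 9)) = -460*(-335 + 1/(-59)) = -460*(-335 - 1/59) = -460*(-19766/59) = 9092360/59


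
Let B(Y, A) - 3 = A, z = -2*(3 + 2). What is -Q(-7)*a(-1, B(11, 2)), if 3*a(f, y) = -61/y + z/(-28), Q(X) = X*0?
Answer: 0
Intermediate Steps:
Q(X) = 0
z = -10 (z = -2*5 = -10)
B(Y, A) = 3 + A
a(f, y) = 5/42 - 61/(3*y) (a(f, y) = (-61/y - 10/(-28))/3 = (-61/y - 10*(-1/28))/3 = (-61/y + 5/14)/3 = (5/14 - 61/y)/3 = 5/42 - 61/(3*y))
-Q(-7)*a(-1, B(11, 2)) = -0*(-854 + 5*(3 + 2))/(42*(3 + 2)) = -0*(1/42)*(-854 + 5*5)/5 = -0*(1/42)*(⅕)*(-854 + 25) = -0*(1/42)*(⅕)*(-829) = -0*(-829)/210 = -1*0 = 0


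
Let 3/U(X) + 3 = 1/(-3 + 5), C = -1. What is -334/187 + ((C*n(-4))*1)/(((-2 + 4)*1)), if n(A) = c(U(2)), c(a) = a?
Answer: -1109/935 ≈ -1.1861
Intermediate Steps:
U(X) = -6/5 (U(X) = 3/(-3 + 1/(-3 + 5)) = 3/(-3 + 1/2) = 3/(-3 + ½) = 3/(-5/2) = 3*(-⅖) = -6/5)
n(A) = -6/5
-334/187 + ((C*n(-4))*1)/(((-2 + 4)*1)) = -334/187 + (-1*(-6/5)*1)/(((-2 + 4)*1)) = -334*1/187 + ((6/5)*1)/((2*1)) = -334/187 + (6/5)/2 = -334/187 + (6/5)*(½) = -334/187 + ⅗ = -1109/935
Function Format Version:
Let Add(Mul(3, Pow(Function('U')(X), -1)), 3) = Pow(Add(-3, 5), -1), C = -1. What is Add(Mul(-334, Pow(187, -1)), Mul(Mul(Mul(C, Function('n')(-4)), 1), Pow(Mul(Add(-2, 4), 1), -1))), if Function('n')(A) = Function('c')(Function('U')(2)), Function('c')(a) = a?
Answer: Rational(-1109, 935) ≈ -1.1861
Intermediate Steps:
Function('U')(X) = Rational(-6, 5) (Function('U')(X) = Mul(3, Pow(Add(-3, Pow(Add(-3, 5), -1)), -1)) = Mul(3, Pow(Add(-3, Pow(2, -1)), -1)) = Mul(3, Pow(Add(-3, Rational(1, 2)), -1)) = Mul(3, Pow(Rational(-5, 2), -1)) = Mul(3, Rational(-2, 5)) = Rational(-6, 5))
Function('n')(A) = Rational(-6, 5)
Add(Mul(-334, Pow(187, -1)), Mul(Mul(Mul(C, Function('n')(-4)), 1), Pow(Mul(Add(-2, 4), 1), -1))) = Add(Mul(-334, Pow(187, -1)), Mul(Mul(Mul(-1, Rational(-6, 5)), 1), Pow(Mul(Add(-2, 4), 1), -1))) = Add(Mul(-334, Rational(1, 187)), Mul(Mul(Rational(6, 5), 1), Pow(Mul(2, 1), -1))) = Add(Rational(-334, 187), Mul(Rational(6, 5), Pow(2, -1))) = Add(Rational(-334, 187), Mul(Rational(6, 5), Rational(1, 2))) = Add(Rational(-334, 187), Rational(3, 5)) = Rational(-1109, 935)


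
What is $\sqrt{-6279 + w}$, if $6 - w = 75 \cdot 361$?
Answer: $2 i \sqrt{8337} \approx 182.61 i$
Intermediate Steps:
$w = -27069$ ($w = 6 - 75 \cdot 361 = 6 - 27075 = -27069$)
$\sqrt{-6279 + w} = \sqrt{-6279 - 27069} = \sqrt{-33348} = 2 i \sqrt{8337}$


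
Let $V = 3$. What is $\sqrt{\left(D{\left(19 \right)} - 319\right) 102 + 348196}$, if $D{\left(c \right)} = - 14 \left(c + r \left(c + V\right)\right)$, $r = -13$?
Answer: $\sqrt{696934} \approx 834.83$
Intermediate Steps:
$D{\left(c \right)} = 546 + 168 c$ ($D{\left(c \right)} = - 14 \left(c - 13 \left(c + 3\right)\right) = - 14 \left(c - 13 \left(3 + c\right)\right) = - 14 \left(c - \left(39 + 13 c\right)\right) = - 14 \left(-39 - 12 c\right) = 546 + 168 c$)
$\sqrt{\left(D{\left(19 \right)} - 319\right) 102 + 348196} = \sqrt{\left(\left(546 + 168 \cdot 19\right) - 319\right) 102 + 348196} = \sqrt{\left(\left(546 + 3192\right) - 319\right) 102 + 348196} = \sqrt{\left(3738 - 319\right) 102 + 348196} = \sqrt{3419 \cdot 102 + 348196} = \sqrt{348738 + 348196} = \sqrt{696934}$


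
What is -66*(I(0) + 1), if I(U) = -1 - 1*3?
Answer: 198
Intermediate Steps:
I(U) = -4 (I(U) = -1 - 3 = -4)
-66*(I(0) + 1) = -66*(-4 + 1) = -66*(-3) = 198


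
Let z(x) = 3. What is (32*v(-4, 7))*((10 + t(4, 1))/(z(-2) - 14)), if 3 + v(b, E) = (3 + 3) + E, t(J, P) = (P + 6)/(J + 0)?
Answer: -3760/11 ≈ -341.82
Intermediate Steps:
t(J, P) = (6 + P)/J
v(b, E) = 3 + E (v(b, E) = -3 + ((3 + 3) + E) = -3 + (6 + E) = 3 + E)
(32*v(-4, 7))*((10 + t(4, 1))/(z(-2) - 14)) = (32*(3 + 7))*((10 + (6 + 1)/4)/(3 - 14)) = (32*10)*((10 + (¼)*7)/(-11)) = 320*((10 + 7/4)*(-1/11)) = 320*((47/4)*(-1/11)) = 320*(-47/44) = -3760/11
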